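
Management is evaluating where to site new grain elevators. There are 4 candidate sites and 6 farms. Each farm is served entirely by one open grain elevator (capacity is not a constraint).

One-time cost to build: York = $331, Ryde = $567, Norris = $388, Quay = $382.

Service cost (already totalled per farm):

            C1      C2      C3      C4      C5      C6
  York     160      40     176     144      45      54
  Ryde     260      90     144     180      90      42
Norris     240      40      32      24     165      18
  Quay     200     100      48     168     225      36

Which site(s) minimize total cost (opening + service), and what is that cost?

Open Norris only; minimum total cost 907.

For any fixed open set, each farm goes to its cheapest open site; total = fixed + service.
{Norris}: C1→Norris 240, C2→Norris 40, C3→Norris 32, C4→Norris 24, C5→Norris 165, C6→Norris 18. Service 519; fixed 388; total 907.
{York}: C1→York 160, C2→York 40, C3→York 176, C4→York 144, C5→York 45, C6→York 54. Service 619; fixed 331; total 950.
{York, Norris}: C1→York 160, C2→York 40, C3→Norris 32, C4→Norris 24, C5→York 45, C6→Norris 18. Service 319; fixed 719; total 1038.
{York, Ryde, Norris, Quay}: C1→York 160, C2→York 40, C3→Norris 32, C4→Norris 24, C5→York 45, C6→Norris 18. Service 319; fixed 1668; total 1987.
(All 15 nonempty subsets were checked; Norris only is lowest.)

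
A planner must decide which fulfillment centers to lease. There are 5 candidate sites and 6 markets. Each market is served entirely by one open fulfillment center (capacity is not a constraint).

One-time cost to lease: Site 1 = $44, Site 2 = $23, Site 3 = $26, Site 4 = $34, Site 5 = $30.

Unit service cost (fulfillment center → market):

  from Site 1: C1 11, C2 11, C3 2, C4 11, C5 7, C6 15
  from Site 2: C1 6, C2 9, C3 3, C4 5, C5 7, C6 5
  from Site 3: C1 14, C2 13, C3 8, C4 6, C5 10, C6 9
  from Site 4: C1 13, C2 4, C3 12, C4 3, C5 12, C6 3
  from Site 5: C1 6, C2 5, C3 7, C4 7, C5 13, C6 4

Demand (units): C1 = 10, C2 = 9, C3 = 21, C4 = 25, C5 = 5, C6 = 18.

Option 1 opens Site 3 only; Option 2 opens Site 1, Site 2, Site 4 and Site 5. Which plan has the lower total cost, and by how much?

Option 1: {Site 3}: C1→Site 3 14·10=140, C2→Site 3 13·9=117, C3→Site 3 8·21=168, C4→Site 3 6·25=150, C5→Site 3 10·5=50, C6→Site 3 9·18=162. Service 787; fixed 26; total 813.
Option 2: {Site 1, Site 2, Site 4, Site 5}: C1→Site 2 6·10=60, C2→Site 4 4·9=36, C3→Site 1 2·21=42, C4→Site 4 3·25=75, C5→Site 1 7·5=35, C6→Site 4 3·18=54. Service 302; fixed 131; total 433.
Difference: |813 − 433| = 380.

Option 2 is cheaper by 380.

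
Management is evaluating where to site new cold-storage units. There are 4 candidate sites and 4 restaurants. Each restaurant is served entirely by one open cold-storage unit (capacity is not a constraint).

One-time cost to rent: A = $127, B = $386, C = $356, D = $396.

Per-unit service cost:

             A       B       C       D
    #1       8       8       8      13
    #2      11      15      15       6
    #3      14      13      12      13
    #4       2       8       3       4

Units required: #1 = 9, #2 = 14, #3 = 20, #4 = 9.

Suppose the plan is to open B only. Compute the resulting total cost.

Total cost: 1000

Each restaurant is assigned to its cheapest site among the open ones.
{B}: #1→B 8·9=72, #2→B 15·14=210, #3→B 13·20=260, #4→B 8·9=72. Service 614; fixed 386; total 1000.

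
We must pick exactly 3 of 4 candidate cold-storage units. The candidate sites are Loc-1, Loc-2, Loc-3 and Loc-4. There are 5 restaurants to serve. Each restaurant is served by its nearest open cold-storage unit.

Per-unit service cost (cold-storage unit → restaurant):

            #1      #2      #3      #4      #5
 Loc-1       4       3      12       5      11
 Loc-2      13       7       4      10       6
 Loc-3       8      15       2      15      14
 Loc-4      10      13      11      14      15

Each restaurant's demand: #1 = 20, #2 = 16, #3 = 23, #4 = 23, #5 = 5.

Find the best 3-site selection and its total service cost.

Choose Loc-1, Loc-2 and Loc-3; total service cost 319.

With exactly 3 open, each restaurant uses its cheapest among the chosen.
{Loc-1, Loc-2, Loc-3}: #1→Loc-1 4·20=80, #2→Loc-1 3·16=48, #3→Loc-3 2·23=46, #4→Loc-1 5·23=115, #5→Loc-2 6·5=30. Service cost 319.
{Loc-1, Loc-3, Loc-4}: service cost 344
{Loc-1, Loc-2, Loc-4}: service cost 365
Among all 4 size-3 choices, {Loc-1, Loc-2, Loc-3} is lowest.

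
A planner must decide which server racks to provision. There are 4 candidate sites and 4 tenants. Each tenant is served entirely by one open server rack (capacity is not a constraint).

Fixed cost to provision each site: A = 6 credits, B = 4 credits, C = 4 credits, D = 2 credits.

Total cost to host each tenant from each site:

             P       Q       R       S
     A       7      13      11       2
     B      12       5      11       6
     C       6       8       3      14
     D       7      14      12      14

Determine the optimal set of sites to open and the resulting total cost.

For any fixed open set, each tenant goes to its cheapest open site; total = fixed + service.
{B, C}: P→C 6, Q→B 5, R→C 3, S→B 6. Service 20; fixed 8; total 28.
{A, C}: service 19 + fixed 10 = 29
{A, B, C}: P→C 6, Q→B 5, R→C 3, S→A 2. Service 16; fixed 14; total 30.
{A, B, C, D}: service 16 + fixed 16 = 32
No other subset beats 28.

Open B and C; minimum total cost 28.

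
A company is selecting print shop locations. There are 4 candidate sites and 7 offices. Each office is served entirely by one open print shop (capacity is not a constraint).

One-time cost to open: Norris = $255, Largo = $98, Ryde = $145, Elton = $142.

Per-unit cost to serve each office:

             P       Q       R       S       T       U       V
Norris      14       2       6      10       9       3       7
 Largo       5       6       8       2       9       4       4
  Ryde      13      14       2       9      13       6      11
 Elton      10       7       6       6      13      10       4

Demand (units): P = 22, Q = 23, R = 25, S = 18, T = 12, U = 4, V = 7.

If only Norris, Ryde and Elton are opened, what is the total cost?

Each office is assigned to its cheapest site among the open ones.
{Norris, Ryde, Elton}: P→Elton 10·22=220, Q→Norris 2·23=46, R→Ryde 2·25=50, S→Elton 6·18=108, T→Norris 9·12=108, U→Norris 3·4=12, V→Elton 4·7=28. Service 572; fixed 542; total 1114.

Total cost: 1114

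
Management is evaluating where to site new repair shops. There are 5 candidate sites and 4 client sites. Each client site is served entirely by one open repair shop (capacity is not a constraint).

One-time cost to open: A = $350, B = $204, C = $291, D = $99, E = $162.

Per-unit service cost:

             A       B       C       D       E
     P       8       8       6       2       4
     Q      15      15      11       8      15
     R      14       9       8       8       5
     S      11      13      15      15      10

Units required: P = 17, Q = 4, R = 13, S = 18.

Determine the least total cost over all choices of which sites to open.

Minimum total cost: 535

For any fixed open set, each client site goes to its cheapest open site; total = fixed + service.
{E}: P→E 4·17=68, Q→E 15·4=60, R→E 5·13=65, S→E 10·18=180. Service 373; fixed 162; total 535.
{D}: P→D 2·17=34, Q→D 8·4=32, R→D 8·13=104, S→D 15·18=270. Service 440; fixed 99; total 539.
{D, E}: service 311 + fixed 261 = 572
{A, B, C, D, E}: service 311 + fixed 1106 = 1417
No other subset beats 535.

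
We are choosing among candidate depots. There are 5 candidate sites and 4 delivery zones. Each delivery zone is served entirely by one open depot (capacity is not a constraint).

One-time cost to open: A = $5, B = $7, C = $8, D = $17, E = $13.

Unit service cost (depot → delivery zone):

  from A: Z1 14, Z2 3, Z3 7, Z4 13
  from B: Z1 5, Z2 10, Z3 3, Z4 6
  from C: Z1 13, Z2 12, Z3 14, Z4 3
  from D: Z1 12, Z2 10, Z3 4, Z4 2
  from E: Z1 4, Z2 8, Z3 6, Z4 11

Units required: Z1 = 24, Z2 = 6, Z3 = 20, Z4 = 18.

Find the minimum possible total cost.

Minimum total cost: 252

For any fixed open set, each delivery zone goes to its cheapest open site; total = fixed + service.
{A, B, D, E}: Z1→E 4·24=96, Z2→A 3·6=18, Z3→B 3·20=60, Z4→D 2·18=36. Service 210; fixed 42; total 252.
{A, B, C, D, E}: service 210 + fixed 50 = 260
{A, B, C, E}: service 228 + fixed 33 = 261
{A}: service 728 + fixed 5 = 733
No other subset beats 252.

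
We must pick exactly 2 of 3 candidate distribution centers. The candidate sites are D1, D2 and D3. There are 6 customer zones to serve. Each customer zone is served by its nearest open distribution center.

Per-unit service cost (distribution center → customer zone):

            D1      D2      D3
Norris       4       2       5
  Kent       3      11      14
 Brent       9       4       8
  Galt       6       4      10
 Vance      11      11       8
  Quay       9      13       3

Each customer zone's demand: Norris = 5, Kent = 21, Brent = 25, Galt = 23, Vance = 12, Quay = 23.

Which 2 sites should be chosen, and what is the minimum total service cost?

With exactly 2 open, each customer zone uses its cheapest among the chosen.
{D1, D3}: Norris→D1 4·5=20, Kent→D1 3·21=63, Brent→D3 8·25=200, Galt→D1 6·23=138, Vance→D3 8·12=96, Quay→D3 3·23=69. Service cost 586.
{D2, D3}: service cost 598
{D1, D2}: service cost 604
Among all 3 size-2 choices, {D1, D3} is lowest.

Choose D1 and D3; total service cost 586.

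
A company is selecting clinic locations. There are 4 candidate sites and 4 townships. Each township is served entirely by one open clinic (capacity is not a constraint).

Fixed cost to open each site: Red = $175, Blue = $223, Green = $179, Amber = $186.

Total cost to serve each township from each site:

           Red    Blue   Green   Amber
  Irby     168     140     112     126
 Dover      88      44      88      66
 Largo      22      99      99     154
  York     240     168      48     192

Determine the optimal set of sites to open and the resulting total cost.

Open Green only; minimum total cost 526.

For any fixed open set, each township goes to its cheapest open site; total = fixed + service.
{Green}: Irby→Green 112, Dover→Green 88, Largo→Green 99, York→Green 48. Service 347; fixed 179; total 526.
{Red, Green}: service 270 + fixed 354 = 624
{Blue}: service 451 + fixed 223 = 674
{Red, Blue, Green, Amber}: service 226 + fixed 763 = 989
No other subset beats 526.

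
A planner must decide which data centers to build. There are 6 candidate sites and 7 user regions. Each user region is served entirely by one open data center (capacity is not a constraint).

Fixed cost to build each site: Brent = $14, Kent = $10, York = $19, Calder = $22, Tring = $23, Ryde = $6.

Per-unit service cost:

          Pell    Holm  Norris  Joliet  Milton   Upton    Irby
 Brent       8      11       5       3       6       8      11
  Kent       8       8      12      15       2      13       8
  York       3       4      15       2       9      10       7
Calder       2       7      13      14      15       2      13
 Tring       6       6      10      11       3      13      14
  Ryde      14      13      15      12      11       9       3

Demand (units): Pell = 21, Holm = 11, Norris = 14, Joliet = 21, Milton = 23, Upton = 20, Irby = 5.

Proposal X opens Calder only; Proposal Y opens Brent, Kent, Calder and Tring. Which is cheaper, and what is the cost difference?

Proposal X: {Calder}: Pell→Calder 2·21=42, Holm→Calder 7·11=77, Norris→Calder 13·14=182, Joliet→Calder 14·21=294, Milton→Calder 15·23=345, Upton→Calder 2·20=40, Irby→Calder 13·5=65. Service 1045; fixed 22; total 1067.
Proposal Y: {Brent, Kent, Calder, Tring}: Pell→Calder 2·21=42, Holm→Tring 6·11=66, Norris→Brent 5·14=70, Joliet→Brent 3·21=63, Milton→Kent 2·23=46, Upton→Calder 2·20=40, Irby→Kent 8·5=40. Service 367; fixed 69; total 436.
Difference: |1067 − 436| = 631.

Proposal Y is cheaper by 631.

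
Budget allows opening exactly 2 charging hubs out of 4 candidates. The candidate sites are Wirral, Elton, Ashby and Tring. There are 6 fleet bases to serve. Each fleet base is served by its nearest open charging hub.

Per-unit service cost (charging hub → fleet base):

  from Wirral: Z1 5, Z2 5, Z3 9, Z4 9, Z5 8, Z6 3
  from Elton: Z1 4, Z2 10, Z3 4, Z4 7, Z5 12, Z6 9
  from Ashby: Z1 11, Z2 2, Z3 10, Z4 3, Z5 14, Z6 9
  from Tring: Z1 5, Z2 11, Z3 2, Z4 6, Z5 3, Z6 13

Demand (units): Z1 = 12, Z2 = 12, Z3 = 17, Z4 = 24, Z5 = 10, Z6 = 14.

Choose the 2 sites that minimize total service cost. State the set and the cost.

With exactly 2 open, each fleet base uses its cheapest among the chosen.
{Ashby, Tring}: Z1→Tring 5·12=60, Z2→Ashby 2·12=24, Z3→Tring 2·17=34, Z4→Ashby 3·24=72, Z5→Tring 3·10=30, Z6→Ashby 9·14=126. Service cost 346.
{Wirral, Tring}: service cost 370
{Wirral, Ashby}: service cost 431
Among all 6 size-2 choices, {Ashby, Tring} is lowest.

Choose Ashby and Tring; total service cost 346.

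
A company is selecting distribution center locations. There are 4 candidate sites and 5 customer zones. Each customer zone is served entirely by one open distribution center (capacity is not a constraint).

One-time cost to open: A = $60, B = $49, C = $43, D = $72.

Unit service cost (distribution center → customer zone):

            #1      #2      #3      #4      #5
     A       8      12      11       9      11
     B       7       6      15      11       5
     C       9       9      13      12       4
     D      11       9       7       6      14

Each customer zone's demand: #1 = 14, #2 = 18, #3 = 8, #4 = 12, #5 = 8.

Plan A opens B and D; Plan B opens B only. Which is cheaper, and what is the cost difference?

Plan A is cheaper by 52.

Plan A: {B, D}: #1→B 7·14=98, #2→B 6·18=108, #3→D 7·8=56, #4→D 6·12=72, #5→B 5·8=40. Service 374; fixed 121; total 495.
Plan B: {B}: #1→B 7·14=98, #2→B 6·18=108, #3→B 15·8=120, #4→B 11·12=132, #5→B 5·8=40. Service 498; fixed 49; total 547.
Difference: |495 − 547| = 52.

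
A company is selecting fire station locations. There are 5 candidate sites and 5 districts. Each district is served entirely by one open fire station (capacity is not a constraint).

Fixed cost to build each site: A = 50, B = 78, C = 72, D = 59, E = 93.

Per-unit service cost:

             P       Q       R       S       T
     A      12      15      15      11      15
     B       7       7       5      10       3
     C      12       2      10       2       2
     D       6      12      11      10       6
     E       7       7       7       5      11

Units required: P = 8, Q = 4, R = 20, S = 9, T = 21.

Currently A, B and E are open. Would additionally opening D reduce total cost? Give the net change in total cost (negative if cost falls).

No — net change +51 (cost rises by 51).

Current service cost with {A, B, E}: 292.
Adding D: each district re-picks its cheapest; new service cost 284, saving 8.
Extra fixed cost: 59. Net change = 59 − 8 = 51.
(Totals: 513 → 564.)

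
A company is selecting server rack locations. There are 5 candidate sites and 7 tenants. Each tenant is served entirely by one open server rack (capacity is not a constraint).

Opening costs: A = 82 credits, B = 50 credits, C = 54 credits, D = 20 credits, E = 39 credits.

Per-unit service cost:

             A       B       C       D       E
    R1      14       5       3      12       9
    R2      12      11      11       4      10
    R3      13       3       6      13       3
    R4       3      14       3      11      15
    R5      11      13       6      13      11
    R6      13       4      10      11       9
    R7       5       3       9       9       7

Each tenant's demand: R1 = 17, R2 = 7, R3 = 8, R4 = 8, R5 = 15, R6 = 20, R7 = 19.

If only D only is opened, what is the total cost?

Total cost: 1030

Each tenant is assigned to its cheapest site among the open ones.
{D}: R1→D 12·17=204, R2→D 4·7=28, R3→D 13·8=104, R4→D 11·8=88, R5→D 13·15=195, R6→D 11·20=220, R7→D 9·19=171. Service 1010; fixed 20; total 1030.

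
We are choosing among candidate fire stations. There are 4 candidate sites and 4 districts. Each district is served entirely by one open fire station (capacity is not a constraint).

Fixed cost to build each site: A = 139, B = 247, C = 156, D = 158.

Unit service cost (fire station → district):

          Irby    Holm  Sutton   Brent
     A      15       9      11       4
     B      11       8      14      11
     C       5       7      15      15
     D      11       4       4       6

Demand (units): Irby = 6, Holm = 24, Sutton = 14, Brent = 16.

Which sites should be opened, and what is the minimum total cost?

For any fixed open set, each district goes to its cheapest open site; total = fixed + service.
{D}: Irby→D 11·6=66, Holm→D 4·24=96, Sutton→D 4·14=56, Brent→D 6·16=96. Service 314; fixed 158; total 472.
{A, D}: service 282 + fixed 297 = 579
{C, D}: Irby→C 5·6=30, Holm→D 4·24=96, Sutton→D 4·14=56, Brent→D 6·16=96. Service 278; fixed 314; total 592.
{A, B, C, D}: service 246 + fixed 700 = 946
No other subset beats 472.

Open D only; minimum total cost 472.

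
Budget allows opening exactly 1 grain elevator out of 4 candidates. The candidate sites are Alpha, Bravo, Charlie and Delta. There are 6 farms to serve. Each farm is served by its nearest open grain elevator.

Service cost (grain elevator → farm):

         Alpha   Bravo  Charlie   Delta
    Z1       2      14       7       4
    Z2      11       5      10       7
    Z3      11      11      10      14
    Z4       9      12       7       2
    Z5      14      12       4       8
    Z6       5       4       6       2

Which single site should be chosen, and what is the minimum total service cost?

Choose Delta only; total service cost 37.

With exactly 1 open, each farm uses its cheapest among the chosen.
{Delta}: Z1→Delta 4, Z2→Delta 7, Z3→Delta 14, Z4→Delta 2, Z5→Delta 8, Z6→Delta 2. Service cost 37.
{Charlie}: service cost 44
{Alpha}: service cost 52
Among all 4 size-1 choices, {Delta} is lowest.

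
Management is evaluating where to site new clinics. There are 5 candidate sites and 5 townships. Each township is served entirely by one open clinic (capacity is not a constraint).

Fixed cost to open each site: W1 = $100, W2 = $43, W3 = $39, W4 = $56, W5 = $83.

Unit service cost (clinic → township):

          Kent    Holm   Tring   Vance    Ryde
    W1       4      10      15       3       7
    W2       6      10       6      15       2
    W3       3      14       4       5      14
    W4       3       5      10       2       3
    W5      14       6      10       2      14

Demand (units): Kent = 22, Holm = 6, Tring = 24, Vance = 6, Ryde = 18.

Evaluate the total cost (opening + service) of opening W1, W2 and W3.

Total cost: 458

Each township is assigned to its cheapest site among the open ones.
{W1, W2, W3}: Kent→W3 3·22=66, Holm→W1 10·6=60, Tring→W3 4·24=96, Vance→W1 3·6=18, Ryde→W2 2·18=36. Service 276; fixed 182; total 458.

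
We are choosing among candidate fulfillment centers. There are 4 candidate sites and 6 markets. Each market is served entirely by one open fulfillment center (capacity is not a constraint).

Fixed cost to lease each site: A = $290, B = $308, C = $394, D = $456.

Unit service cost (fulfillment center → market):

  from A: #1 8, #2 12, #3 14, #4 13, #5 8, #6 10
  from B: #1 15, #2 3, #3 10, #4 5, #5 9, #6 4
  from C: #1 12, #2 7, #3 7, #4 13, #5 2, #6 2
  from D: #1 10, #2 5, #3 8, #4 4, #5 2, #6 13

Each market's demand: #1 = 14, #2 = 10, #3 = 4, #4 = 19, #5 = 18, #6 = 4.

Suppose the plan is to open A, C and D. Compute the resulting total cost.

Total cost: 1450

Each market is assigned to its cheapest site among the open ones.
{A, C, D}: #1→A 8·14=112, #2→D 5·10=50, #3→C 7·4=28, #4→D 4·19=76, #5→C 2·18=36, #6→C 2·4=8. Service 310; fixed 1140; total 1450.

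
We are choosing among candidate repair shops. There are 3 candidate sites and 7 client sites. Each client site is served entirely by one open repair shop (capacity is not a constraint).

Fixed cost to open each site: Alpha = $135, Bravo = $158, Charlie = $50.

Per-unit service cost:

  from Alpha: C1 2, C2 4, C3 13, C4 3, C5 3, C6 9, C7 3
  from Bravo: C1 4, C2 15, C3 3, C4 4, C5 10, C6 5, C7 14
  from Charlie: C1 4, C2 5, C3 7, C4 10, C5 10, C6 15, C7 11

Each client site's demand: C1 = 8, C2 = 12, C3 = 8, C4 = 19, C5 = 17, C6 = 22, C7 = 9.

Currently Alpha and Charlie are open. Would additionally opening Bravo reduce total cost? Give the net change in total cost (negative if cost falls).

Current service cost with {Alpha, Charlie}: 453.
Adding Bravo: each client site re-picks its cheapest; new service cost 333, saving 120.
Extra fixed cost: 158. Net change = 158 − 120 = 38.
(Totals: 638 → 676.)

No — net change +38 (cost rises by 38).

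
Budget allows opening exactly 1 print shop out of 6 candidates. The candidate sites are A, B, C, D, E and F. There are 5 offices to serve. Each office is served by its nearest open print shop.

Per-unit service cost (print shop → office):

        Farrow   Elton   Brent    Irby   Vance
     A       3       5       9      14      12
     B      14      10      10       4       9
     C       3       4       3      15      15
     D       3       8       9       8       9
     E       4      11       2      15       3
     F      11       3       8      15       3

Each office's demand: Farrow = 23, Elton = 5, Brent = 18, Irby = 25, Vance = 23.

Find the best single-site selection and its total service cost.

With exactly 1 open, each office uses its cheapest among the chosen.
{E}: Farrow→E 4·23=92, Elton→E 11·5=55, Brent→E 2·18=36, Irby→E 15·25=375, Vance→E 3·23=69. Service cost 627.
{D}: service cost 678
{F}: service cost 856
Among all 6 size-1 choices, {E} is lowest.

Choose E only; total service cost 627.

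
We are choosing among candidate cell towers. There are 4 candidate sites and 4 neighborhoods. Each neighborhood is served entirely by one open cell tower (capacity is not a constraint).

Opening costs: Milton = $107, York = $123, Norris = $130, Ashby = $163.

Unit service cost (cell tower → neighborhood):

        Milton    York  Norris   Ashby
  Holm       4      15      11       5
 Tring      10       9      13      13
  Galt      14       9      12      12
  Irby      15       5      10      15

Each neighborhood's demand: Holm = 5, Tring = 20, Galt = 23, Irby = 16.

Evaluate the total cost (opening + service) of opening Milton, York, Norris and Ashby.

Each neighborhood is assigned to its cheapest site among the open ones.
{Milton, York, Norris, Ashby}: Holm→Milton 4·5=20, Tring→York 9·20=180, Galt→York 9·23=207, Irby→York 5·16=80. Service 487; fixed 523; total 1010.

Total cost: 1010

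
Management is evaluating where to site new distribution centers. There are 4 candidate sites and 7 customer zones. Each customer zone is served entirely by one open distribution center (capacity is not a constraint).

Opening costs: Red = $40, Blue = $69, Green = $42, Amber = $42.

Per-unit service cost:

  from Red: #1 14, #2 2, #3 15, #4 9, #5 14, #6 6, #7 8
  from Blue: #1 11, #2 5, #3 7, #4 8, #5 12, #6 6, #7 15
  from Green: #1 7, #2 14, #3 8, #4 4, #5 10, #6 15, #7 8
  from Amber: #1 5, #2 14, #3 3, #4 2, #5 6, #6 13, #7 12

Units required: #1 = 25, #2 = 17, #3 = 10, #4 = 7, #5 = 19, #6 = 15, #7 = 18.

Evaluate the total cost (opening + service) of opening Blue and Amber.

Total cost: 785

Each customer zone is assigned to its cheapest site among the open ones.
{Blue, Amber}: #1→Amber 5·25=125, #2→Blue 5·17=85, #3→Amber 3·10=30, #4→Amber 2·7=14, #5→Amber 6·19=114, #6→Blue 6·15=90, #7→Amber 12·18=216. Service 674; fixed 111; total 785.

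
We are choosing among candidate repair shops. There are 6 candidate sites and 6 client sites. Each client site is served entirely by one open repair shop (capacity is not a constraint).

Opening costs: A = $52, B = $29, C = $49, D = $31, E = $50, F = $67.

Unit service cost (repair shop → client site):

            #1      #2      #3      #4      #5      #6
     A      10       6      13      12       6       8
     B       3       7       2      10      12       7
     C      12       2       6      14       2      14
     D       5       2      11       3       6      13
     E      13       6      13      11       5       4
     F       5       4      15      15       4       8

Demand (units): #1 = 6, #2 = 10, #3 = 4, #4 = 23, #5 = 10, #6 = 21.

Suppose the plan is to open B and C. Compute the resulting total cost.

Total cost: 521

Each client site is assigned to its cheapest site among the open ones.
{B, C}: #1→B 3·6=18, #2→C 2·10=20, #3→B 2·4=8, #4→B 10·23=230, #5→C 2·10=20, #6→B 7·21=147. Service 443; fixed 78; total 521.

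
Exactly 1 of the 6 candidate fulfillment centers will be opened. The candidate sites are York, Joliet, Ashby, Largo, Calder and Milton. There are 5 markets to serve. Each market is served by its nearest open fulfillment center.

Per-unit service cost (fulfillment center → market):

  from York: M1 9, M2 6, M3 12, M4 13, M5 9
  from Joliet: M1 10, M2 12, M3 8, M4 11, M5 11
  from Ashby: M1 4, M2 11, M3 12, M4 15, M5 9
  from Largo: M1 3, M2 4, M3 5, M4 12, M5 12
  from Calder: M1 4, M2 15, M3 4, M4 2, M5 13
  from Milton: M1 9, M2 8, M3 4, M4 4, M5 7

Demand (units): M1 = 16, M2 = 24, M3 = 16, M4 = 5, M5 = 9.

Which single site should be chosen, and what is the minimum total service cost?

Choose Largo only; total service cost 392.

With exactly 1 open, each market uses its cheapest among the chosen.
{Largo}: M1→Largo 3·16=48, M2→Largo 4·24=96, M3→Largo 5·16=80, M4→Largo 12·5=60, M5→Largo 12·9=108. Service cost 392.
{Milton}: service cost 483
{Calder}: service cost 615
Among all 6 size-1 choices, {Largo} is lowest.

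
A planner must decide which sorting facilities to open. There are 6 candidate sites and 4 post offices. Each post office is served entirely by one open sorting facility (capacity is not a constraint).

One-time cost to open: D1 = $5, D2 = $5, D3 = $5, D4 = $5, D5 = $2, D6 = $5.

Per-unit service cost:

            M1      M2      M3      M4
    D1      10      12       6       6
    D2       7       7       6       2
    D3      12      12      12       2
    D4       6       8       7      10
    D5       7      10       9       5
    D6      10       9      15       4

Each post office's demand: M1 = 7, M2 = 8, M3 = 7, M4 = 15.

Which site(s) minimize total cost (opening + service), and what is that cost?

Open D2 and D4; minimum total cost 180.

For any fixed open set, each post office goes to its cheapest open site; total = fixed + service.
{D2, D4}: M1→D4 6·7=42, M2→D2 7·8=56, M3→D2 6·7=42, M4→D2 2·15=30. Service 170; fixed 10; total 180.
{D2}: M1→D2 7·7=49, M2→D2 7·8=56, M3→D2 6·7=42, M4→D2 2·15=30. Service 177; fixed 5; total 182.
{D2, D4, D5}: M1→D4 6·7=42, M2→D2 7·8=56, M3→D2 6·7=42, M4→D2 2·15=30. Service 170; fixed 12; total 182.
{D1, D2, D3, D4, D5, D6}: service 170 + fixed 27 = 197
No other subset beats 180.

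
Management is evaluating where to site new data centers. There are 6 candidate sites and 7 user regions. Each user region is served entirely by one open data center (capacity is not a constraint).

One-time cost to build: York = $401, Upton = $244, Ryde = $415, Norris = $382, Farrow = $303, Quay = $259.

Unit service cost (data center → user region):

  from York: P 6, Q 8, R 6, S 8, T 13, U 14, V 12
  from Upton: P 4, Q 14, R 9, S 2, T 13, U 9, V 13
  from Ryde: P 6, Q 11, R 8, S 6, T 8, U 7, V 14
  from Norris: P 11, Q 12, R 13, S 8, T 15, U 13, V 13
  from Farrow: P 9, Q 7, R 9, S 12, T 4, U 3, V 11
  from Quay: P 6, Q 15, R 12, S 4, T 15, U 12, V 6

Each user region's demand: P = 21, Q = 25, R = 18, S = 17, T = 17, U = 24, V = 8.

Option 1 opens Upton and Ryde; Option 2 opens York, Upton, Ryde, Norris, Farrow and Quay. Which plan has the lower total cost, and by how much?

Option 1 is cheaper by 989.

Option 1: {Upton, Ryde}: P→Upton 4·21=84, Q→Ryde 11·25=275, R→Ryde 8·18=144, S→Upton 2·17=34, T→Ryde 8·17=136, U→Ryde 7·24=168, V→Upton 13·8=104. Service 945; fixed 659; total 1604.
Option 2: {York, Upton, Ryde, Norris, Farrow, Quay}: P→Upton 4·21=84, Q→Farrow 7·25=175, R→York 6·18=108, S→Upton 2·17=34, T→Farrow 4·17=68, U→Farrow 3·24=72, V→Quay 6·8=48. Service 589; fixed 2004; total 2593.
Difference: |1604 − 2593| = 989.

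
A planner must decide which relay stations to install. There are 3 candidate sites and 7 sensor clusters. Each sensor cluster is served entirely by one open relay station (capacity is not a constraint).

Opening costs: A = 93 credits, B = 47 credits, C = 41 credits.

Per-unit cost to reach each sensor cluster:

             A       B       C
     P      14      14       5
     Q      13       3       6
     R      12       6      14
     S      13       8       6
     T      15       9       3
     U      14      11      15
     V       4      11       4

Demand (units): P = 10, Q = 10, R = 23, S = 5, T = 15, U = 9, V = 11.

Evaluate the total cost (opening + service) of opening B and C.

Each sensor cluster is assigned to its cheapest site among the open ones.
{B, C}: P→C 5·10=50, Q→B 3·10=30, R→B 6·23=138, S→C 6·5=30, T→C 3·15=45, U→B 11·9=99, V→C 4·11=44. Service 436; fixed 88; total 524.

Total cost: 524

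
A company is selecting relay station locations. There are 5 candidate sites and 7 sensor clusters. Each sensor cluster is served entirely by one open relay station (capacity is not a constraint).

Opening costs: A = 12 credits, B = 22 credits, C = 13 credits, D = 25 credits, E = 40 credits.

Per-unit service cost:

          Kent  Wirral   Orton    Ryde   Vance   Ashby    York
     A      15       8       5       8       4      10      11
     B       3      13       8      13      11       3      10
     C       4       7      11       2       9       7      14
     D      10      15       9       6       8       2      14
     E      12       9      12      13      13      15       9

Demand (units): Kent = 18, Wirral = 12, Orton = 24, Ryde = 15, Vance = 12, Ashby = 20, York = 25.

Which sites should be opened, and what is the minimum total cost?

For any fixed open set, each sensor cluster goes to its cheapest open site; total = fixed + service.
{A, B, C}: Kent→B 3·18=54, Wirral→C 7·12=84, Orton→A 5·24=120, Ryde→C 2·15=30, Vance→A 4·12=48, Ashby→B 3·20=60, York→B 10·25=250. Service 646; fixed 47; total 693.
{A, B, C, D}: service 626 + fixed 72 = 698
{A, B, C, E}: service 621 + fixed 87 = 708
{A, B, C, D, E}: Kent→B 3·18=54, Wirral→C 7·12=84, Orton→A 5·24=120, Ryde→C 2·15=30, Vance→A 4·12=48, Ashby→D 2·20=40, York→E 9·25=225. Service 601; fixed 112; total 713.
No other subset beats 693.

Open A, B and C; minimum total cost 693.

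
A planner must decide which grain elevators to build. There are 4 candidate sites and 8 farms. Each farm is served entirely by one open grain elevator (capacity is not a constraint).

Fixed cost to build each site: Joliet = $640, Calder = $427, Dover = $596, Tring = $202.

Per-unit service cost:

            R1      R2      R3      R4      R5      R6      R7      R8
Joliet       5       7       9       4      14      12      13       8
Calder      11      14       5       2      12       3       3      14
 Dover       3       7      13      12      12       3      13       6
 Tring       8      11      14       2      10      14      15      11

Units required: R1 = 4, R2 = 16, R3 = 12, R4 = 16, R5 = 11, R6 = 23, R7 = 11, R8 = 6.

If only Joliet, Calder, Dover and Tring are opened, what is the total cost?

Each farm is assigned to its cheapest site among the open ones.
{Joliet, Calder, Dover, Tring}: R1→Dover 3·4=12, R2→Joliet 7·16=112, R3→Calder 5·12=60, R4→Calder 2·16=32, R5→Tring 10·11=110, R6→Calder 3·23=69, R7→Calder 3·11=33, R8→Dover 6·6=36. Service 464; fixed 1865; total 2329.

Total cost: 2329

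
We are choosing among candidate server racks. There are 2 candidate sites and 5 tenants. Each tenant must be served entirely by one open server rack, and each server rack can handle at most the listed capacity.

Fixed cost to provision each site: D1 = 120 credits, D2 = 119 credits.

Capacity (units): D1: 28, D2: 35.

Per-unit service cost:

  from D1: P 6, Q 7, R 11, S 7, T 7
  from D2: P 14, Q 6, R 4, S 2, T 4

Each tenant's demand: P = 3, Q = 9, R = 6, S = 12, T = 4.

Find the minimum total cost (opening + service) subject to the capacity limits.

Minimum total cost: 279

Open {D2}: P→D2 14·3=42, Q→D2 6·9=54, R→D2 4·6=24, S→D2 2·12=24, T→D2 4·4=16.
Loads: D2 carries 34/35. Service 160; fixed 119; total 279.
Next best feasible plan costs 375.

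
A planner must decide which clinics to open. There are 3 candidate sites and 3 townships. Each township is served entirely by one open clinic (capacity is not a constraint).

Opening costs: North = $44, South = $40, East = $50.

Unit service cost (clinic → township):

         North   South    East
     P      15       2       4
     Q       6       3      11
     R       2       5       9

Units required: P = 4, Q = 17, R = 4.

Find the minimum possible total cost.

Minimum total cost: 119

For any fixed open set, each township goes to its cheapest open site; total = fixed + service.
{South}: P→South 2·4=8, Q→South 3·17=51, R→South 5·4=20. Service 79; fixed 40; total 119.
{North, South}: service 67 + fixed 84 = 151
{South, East}: service 79 + fixed 90 = 169
{North, South, East}: service 67 + fixed 134 = 201
No other subset beats 119.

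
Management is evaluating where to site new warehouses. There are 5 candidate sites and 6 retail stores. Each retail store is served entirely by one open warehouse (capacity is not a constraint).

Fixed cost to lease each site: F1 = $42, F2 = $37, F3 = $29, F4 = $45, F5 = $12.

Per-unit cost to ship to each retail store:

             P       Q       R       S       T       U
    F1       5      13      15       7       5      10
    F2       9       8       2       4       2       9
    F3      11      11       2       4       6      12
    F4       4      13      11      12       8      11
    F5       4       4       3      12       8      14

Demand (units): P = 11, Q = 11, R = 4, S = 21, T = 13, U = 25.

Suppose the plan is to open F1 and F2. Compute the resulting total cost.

Total cost: 565

Each retail store is assigned to its cheapest site among the open ones.
{F1, F2}: P→F1 5·11=55, Q→F2 8·11=88, R→F2 2·4=8, S→F2 4·21=84, T→F2 2·13=26, U→F2 9·25=225. Service 486; fixed 79; total 565.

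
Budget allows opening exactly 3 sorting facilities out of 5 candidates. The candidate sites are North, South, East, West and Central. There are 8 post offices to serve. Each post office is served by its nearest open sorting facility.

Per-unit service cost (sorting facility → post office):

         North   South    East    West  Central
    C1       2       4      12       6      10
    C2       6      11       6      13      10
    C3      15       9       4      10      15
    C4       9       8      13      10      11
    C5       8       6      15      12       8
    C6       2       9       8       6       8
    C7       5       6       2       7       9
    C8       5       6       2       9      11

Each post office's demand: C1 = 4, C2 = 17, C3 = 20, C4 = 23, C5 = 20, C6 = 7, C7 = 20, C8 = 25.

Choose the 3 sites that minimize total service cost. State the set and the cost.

With exactly 3 open, each post office uses its cheapest among the chosen.
{North, South, East}: C1→North 2·4=8, C2→North 6·17=102, C3→East 4·20=80, C4→South 8·23=184, C5→South 6·20=120, C6→North 2·7=14, C7→East 2·20=40, C8→East 2·25=50. Service cost 598.
{South, East, West}: service cost 634
{South, East, Central}: service cost 648
Among all 10 size-3 choices, {North, South, East} is lowest.

Choose North, South and East; total service cost 598.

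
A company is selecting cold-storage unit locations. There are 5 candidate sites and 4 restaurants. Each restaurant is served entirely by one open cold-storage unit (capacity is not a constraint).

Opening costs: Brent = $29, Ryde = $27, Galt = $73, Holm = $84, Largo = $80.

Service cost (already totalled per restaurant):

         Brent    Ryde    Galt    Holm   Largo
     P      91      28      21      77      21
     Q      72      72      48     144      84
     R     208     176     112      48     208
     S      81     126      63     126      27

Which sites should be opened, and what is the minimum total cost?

For any fixed open set, each restaurant goes to its cheapest open site; total = fixed + service.
{Galt}: P→Galt 21, Q→Galt 48, R→Galt 112, S→Galt 63. Service 244; fixed 73; total 317.
{Galt, Holm}: service 180 + fixed 157 = 337
{Ryde, Galt}: P→Galt 21, Q→Galt 48, R→Galt 112, S→Galt 63. Service 244; fixed 100; total 344.
{Brent, Ryde, Galt, Holm, Largo}: P→Galt 21, Q→Galt 48, R→Holm 48, S→Largo 27. Service 144; fixed 293; total 437.
No other subset beats 317.

Open Galt only; minimum total cost 317.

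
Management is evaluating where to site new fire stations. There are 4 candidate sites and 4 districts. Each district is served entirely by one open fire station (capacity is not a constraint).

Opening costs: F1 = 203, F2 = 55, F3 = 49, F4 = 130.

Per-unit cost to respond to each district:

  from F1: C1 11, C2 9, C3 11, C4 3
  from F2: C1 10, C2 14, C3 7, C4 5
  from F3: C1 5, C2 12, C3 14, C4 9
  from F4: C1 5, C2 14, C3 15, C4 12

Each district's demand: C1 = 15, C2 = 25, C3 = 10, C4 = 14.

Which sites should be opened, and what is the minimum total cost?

Open F2 and F3; minimum total cost 619.

For any fixed open set, each district goes to its cheapest open site; total = fixed + service.
{F2, F3}: C1→F3 5·15=75, C2→F3 12·25=300, C3→F2 7·10=70, C4→F2 5·14=70. Service 515; fixed 104; total 619.
{F3}: service 641 + fixed 49 = 690
{F2}: C1→F2 10·15=150, C2→F2 14·25=350, C3→F2 7·10=70, C4→F2 5·14=70. Service 640; fixed 55; total 695.
{F1, F2, F3, F4}: C1→F3 5·15=75, C2→F1 9·25=225, C3→F2 7·10=70, C4→F1 3·14=42. Service 412; fixed 437; total 849.
No other subset beats 619.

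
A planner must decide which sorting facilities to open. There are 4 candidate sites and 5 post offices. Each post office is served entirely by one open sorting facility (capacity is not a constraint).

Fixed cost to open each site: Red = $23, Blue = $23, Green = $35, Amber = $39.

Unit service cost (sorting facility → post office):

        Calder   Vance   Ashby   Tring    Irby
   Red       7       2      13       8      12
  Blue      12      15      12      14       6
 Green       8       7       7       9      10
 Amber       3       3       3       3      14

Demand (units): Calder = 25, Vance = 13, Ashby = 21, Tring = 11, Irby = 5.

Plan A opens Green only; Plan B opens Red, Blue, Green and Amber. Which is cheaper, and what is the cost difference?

Plan A: {Green}: Calder→Green 8·25=200, Vance→Green 7·13=91, Ashby→Green 7·21=147, Tring→Green 9·11=99, Irby→Green 10·5=50. Service 587; fixed 35; total 622.
Plan B: {Red, Blue, Green, Amber}: Calder→Amber 3·25=75, Vance→Red 2·13=26, Ashby→Amber 3·21=63, Tring→Amber 3·11=33, Irby→Blue 6·5=30. Service 227; fixed 120; total 347.
Difference: |622 − 347| = 275.

Plan B is cheaper by 275.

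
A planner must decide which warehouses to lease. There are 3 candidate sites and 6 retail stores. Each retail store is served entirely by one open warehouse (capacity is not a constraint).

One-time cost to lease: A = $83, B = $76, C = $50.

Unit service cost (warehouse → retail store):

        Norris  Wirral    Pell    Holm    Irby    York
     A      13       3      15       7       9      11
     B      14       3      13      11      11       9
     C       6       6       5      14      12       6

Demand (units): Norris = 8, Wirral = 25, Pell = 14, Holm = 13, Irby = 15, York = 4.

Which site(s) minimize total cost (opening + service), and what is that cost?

Open A and C; minimum total cost 576.

For any fixed open set, each retail store goes to its cheapest open site; total = fixed + service.
{A, C}: Norris→C 6·8=48, Wirral→A 3·25=75, Pell→C 5·14=70, Holm→A 7·13=91, Irby→A 9·15=135, York→C 6·4=24. Service 443; fixed 133; total 576.
{B, C}: Norris→C 6·8=48, Wirral→B 3·25=75, Pell→C 5·14=70, Holm→B 11·13=143, Irby→B 11·15=165, York→C 6·4=24. Service 525; fixed 126; total 651.
{A, B, C}: service 443 + fixed 209 = 652
{C}: Norris→C 6·8=48, Wirral→C 6·25=150, Pell→C 5·14=70, Holm→C 14·13=182, Irby→C 12·15=180, York→C 6·4=24. Service 654; fixed 50; total 704.
No other subset beats 576.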